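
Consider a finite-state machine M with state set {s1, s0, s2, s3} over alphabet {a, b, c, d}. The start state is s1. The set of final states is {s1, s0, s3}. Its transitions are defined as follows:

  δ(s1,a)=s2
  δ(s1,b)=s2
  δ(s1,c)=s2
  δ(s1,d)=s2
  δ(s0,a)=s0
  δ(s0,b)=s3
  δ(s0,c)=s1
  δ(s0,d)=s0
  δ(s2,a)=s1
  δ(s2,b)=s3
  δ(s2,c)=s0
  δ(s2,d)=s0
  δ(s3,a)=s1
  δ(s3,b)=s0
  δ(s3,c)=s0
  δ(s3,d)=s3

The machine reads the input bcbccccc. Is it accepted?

Yes

Trace: s1 -b-> s2 -c-> s0 -b-> s3 -c-> s0 -c-> s1 -c-> s2 -c-> s0 -c-> s1
End state s1 is accepting.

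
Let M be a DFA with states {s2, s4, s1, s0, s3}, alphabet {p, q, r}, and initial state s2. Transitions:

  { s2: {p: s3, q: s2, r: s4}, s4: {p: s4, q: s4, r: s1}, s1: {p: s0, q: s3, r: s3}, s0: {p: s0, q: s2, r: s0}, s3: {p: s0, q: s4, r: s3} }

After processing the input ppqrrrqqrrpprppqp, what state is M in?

s3

Trace: s2 -p-> s3 -p-> s0 -q-> s2 -r-> s4 -r-> s1 -r-> s3 -q-> s4 -q-> s4 -r-> s1 -r-> s3 -p-> s0 -p-> s0 -r-> s0 -p-> s0 -p-> s0 -q-> s2 -p-> s3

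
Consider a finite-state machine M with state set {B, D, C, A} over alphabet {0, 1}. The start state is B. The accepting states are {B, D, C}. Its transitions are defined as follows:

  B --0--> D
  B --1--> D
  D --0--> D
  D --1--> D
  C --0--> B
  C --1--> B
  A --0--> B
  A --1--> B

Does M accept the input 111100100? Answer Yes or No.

start at B
read '1': B → D
read '1': D → D
read '1': D → D
read '1': D → D
read '0': D → D
read '0': D → D
read '1': D → D
read '0': D → D
read '0': D → D
End state D is accepting.

Yes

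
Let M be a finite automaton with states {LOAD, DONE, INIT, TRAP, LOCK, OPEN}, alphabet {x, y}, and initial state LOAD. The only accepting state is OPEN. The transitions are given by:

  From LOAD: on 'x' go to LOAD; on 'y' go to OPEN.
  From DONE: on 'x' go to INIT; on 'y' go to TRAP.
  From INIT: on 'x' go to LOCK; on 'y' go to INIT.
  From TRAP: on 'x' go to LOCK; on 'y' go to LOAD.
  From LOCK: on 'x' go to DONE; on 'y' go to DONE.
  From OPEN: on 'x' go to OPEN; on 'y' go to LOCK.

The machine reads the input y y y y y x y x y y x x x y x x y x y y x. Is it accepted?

start at LOAD
read 'y': LOAD → OPEN
read 'y': OPEN → LOCK
read 'y': LOCK → DONE
read 'y': DONE → TRAP
read 'y': TRAP → LOAD
read 'x': LOAD → LOAD
read 'y': LOAD → OPEN
read 'x': OPEN → OPEN
read 'y': OPEN → LOCK
read 'y': LOCK → DONE
read 'x': DONE → INIT
read 'x': INIT → LOCK
read 'x': LOCK → DONE
read 'y': DONE → TRAP
read 'x': TRAP → LOCK
read 'x': LOCK → DONE
read 'y': DONE → TRAP
read 'x': TRAP → LOCK
read 'y': LOCK → DONE
read 'y': DONE → TRAP
read 'x': TRAP → LOCK
End state LOCK is not accepting.

No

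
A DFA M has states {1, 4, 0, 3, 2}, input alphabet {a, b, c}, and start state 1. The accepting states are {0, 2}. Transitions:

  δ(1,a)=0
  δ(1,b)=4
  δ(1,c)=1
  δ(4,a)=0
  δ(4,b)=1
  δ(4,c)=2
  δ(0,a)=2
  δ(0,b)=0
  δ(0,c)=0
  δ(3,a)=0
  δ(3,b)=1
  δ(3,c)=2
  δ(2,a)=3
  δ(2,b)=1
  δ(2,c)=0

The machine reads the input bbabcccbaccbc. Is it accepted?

start at 1
read 'b': 1 → 4
read 'b': 4 → 1
read 'a': 1 → 0
read 'b': 0 → 0
read 'c': 0 → 0
read 'c': 0 → 0
read 'c': 0 → 0
read 'b': 0 → 0
read 'a': 0 → 2
read 'c': 2 → 0
read 'c': 0 → 0
read 'b': 0 → 0
read 'c': 0 → 0
End state 0 is accepting.

Yes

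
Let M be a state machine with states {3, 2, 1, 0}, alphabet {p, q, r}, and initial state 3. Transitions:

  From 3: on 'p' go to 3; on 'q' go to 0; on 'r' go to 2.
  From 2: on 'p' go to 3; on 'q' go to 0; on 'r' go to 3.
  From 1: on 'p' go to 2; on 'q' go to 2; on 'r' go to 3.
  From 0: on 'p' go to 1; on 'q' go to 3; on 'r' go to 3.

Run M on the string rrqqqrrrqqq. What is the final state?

0

Trace: 3 -r-> 2 -r-> 3 -q-> 0 -q-> 3 -q-> 0 -r-> 3 -r-> 2 -r-> 3 -q-> 0 -q-> 3 -q-> 0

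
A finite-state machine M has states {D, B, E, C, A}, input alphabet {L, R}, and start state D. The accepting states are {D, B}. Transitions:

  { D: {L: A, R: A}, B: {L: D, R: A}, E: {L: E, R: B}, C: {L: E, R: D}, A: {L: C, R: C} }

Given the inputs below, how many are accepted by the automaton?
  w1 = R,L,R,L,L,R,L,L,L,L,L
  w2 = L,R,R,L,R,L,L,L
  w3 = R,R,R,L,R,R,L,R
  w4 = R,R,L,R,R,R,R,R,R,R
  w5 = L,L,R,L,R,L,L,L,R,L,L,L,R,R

1

w1: D → A → C → D → A → C → D → A → C → E → E → E  → end E, rejected
w2: D → A → C → D → A → C → E → E → E  → end E, rejected
w3: D → A → C → D → A → C → D → A → C  → end C, rejected
w4: D → A → C → E → B → A → C → D → A → C → D  → end D, accepted
w5: D → A → C → D → A → C → E → E → E → B → D → A → C → D → A  → end A, rejected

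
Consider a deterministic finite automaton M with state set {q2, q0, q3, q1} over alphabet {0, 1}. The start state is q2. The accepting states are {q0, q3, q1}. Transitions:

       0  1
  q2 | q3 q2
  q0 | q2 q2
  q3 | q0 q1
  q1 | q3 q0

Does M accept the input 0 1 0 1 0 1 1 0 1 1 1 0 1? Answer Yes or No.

Trace: q2 -0-> q3 -1-> q1 -0-> q3 -1-> q1 -0-> q3 -1-> q1 -1-> q0 -0-> q2 -1-> q2 -1-> q2 -1-> q2 -0-> q3 -1-> q1
End state q1 is accepting.

Yes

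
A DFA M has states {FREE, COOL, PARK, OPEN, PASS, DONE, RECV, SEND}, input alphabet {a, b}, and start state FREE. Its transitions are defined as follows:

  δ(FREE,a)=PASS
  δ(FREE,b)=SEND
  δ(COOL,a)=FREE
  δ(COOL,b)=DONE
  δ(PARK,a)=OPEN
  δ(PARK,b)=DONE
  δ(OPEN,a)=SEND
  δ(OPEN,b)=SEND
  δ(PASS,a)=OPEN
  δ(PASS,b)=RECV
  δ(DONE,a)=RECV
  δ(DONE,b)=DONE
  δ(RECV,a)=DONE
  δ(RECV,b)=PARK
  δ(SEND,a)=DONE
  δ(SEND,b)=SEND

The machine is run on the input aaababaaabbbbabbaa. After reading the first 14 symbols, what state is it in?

Trace: FREE -a-> PASS -a-> OPEN -a-> SEND -b-> SEND -a-> DONE -b-> DONE -a-> RECV -a-> DONE -a-> RECV -b-> PARK -b-> DONE -b-> DONE -b-> DONE -a-> RECV
After 14 symbols: RECV.

RECV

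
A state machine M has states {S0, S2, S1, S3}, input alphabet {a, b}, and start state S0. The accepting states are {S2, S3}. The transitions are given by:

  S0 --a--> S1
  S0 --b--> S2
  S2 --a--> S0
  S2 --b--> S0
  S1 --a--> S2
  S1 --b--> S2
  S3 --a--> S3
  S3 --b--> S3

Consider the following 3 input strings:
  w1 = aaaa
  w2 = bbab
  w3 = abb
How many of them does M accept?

w1:
  start at S0
  read 'a': S0 → S1
  read 'a': S1 → S2
  read 'a': S2 → S0
  read 'a': S0 → S1
  end S1, rejected
w2:
  start at S0
  read 'b': S0 → S2
  read 'b': S2 → S0
  read 'a': S0 → S1
  read 'b': S1 → S2
  end S2, accepted
w3:
  start at S0
  read 'a': S0 → S1
  read 'b': S1 → S2
  read 'b': S2 → S0
  end S0, rejected

1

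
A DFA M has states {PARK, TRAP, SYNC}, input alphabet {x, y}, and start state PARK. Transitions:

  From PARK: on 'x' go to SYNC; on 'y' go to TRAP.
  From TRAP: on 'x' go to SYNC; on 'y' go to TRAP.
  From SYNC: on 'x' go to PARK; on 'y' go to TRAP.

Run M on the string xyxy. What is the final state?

PARK → SYNC → TRAP → SYNC → TRAP

TRAP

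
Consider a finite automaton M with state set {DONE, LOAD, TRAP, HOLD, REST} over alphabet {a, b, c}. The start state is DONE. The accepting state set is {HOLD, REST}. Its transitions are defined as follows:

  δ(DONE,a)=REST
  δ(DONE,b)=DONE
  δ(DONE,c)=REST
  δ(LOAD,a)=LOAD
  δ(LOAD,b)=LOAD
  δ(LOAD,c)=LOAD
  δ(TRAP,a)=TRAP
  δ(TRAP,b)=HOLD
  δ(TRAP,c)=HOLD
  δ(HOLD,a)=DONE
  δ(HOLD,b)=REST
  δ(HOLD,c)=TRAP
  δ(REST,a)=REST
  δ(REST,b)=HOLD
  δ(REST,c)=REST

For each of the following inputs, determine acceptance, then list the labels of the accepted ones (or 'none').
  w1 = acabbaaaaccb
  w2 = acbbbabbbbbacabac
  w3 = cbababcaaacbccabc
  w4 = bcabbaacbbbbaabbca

w1, w2, w4

w1:
  start at DONE
  read 'a': DONE → REST
  read 'c': REST → REST
  read 'a': REST → REST
  read 'b': REST → HOLD
  read 'b': HOLD → REST
  read 'a': REST → REST
  read 'a': REST → REST
  read 'a': REST → REST
  read 'a': REST → REST
  read 'c': REST → REST
  read 'c': REST → REST
  read 'b': REST → HOLD
  end HOLD, accepted
w2:
  start at DONE
  read 'a': DONE → REST
  read 'c': REST → REST
  read 'b': REST → HOLD
  read 'b': HOLD → REST
  read 'b': REST → HOLD
  read 'a': HOLD → DONE
  read 'b': DONE → DONE
  read 'b': DONE → DONE
  read 'b': DONE → DONE
  read 'b': DONE → DONE
  read 'b': DONE → DONE
  read 'a': DONE → REST
  read 'c': REST → REST
  read 'a': REST → REST
  read 'b': REST → HOLD
  read 'a': HOLD → DONE
  read 'c': DONE → REST
  end REST, accepted
w3:
  start at DONE
  read 'c': DONE → REST
  read 'b': REST → HOLD
  read 'a': HOLD → DONE
  read 'b': DONE → DONE
  read 'a': DONE → REST
  read 'b': REST → HOLD
  read 'c': HOLD → TRAP
  read 'a': TRAP → TRAP
  read 'a': TRAP → TRAP
  read 'a': TRAP → TRAP
  read 'c': TRAP → HOLD
  read 'b': HOLD → REST
  read 'c': REST → REST
  read 'c': REST → REST
  read 'a': REST → REST
  read 'b': REST → HOLD
  read 'c': HOLD → TRAP
  end TRAP, rejected
w4:
  start at DONE
  read 'b': DONE → DONE
  read 'c': DONE → REST
  read 'a': REST → REST
  read 'b': REST → HOLD
  read 'b': HOLD → REST
  read 'a': REST → REST
  read 'a': REST → REST
  read 'c': REST → REST
  read 'b': REST → HOLD
  read 'b': HOLD → REST
  read 'b': REST → HOLD
  read 'b': HOLD → REST
  read 'a': REST → REST
  read 'a': REST → REST
  read 'b': REST → HOLD
  read 'b': HOLD → REST
  read 'c': REST → REST
  read 'a': REST → REST
  end REST, accepted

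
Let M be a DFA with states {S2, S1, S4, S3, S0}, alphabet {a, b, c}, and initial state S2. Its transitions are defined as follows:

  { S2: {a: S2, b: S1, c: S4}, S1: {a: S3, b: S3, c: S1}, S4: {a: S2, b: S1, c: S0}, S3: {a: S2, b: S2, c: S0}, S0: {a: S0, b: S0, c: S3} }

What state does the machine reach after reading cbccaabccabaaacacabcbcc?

S3

start at S2
read 'c': S2 → S4
read 'b': S4 → S1
read 'c': S1 → S1
read 'c': S1 → S1
read 'a': S1 → S3
read 'a': S3 → S2
read 'b': S2 → S1
read 'c': S1 → S1
read 'c': S1 → S1
read 'a': S1 → S3
read 'b': S3 → S2
read 'a': S2 → S2
read 'a': S2 → S2
read 'a': S2 → S2
read 'c': S2 → S4
read 'a': S4 → S2
read 'c': S2 → S4
read 'a': S4 → S2
read 'b': S2 → S1
read 'c': S1 → S1
read 'b': S1 → S3
read 'c': S3 → S0
read 'c': S0 → S3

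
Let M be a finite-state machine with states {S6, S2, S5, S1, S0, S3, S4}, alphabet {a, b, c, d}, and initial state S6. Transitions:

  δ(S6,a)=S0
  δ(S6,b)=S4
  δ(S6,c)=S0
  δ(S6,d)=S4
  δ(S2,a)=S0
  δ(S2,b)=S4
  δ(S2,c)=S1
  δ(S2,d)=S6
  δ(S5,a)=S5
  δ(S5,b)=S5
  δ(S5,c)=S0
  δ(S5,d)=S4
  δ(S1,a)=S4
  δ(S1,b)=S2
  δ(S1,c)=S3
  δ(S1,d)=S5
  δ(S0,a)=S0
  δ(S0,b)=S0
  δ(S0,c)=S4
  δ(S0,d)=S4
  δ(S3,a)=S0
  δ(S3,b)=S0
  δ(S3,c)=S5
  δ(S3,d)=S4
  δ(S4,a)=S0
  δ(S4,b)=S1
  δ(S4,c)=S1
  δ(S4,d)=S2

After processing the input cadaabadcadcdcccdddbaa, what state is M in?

S0

S6 → S0 → S0 → S4 → S0 → S0 → S0 → S0 → S4 → S1 → S4 → S2 → S1 → S5 → S0 → S4 → S1 → S5 → S4 → S2 → S4 → S0 → S0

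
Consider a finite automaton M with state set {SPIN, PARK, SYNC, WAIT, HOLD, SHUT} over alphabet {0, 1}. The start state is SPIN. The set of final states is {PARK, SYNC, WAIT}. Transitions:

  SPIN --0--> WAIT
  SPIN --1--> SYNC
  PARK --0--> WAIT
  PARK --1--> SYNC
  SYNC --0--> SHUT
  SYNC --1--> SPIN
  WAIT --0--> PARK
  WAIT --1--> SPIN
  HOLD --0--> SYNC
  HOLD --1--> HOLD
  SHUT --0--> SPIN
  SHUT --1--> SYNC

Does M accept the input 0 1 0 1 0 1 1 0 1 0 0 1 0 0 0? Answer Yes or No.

start at SPIN
read '0': SPIN → WAIT
read '1': WAIT → SPIN
read '0': SPIN → WAIT
read '1': WAIT → SPIN
read '0': SPIN → WAIT
read '1': WAIT → SPIN
read '1': SPIN → SYNC
read '0': SYNC → SHUT
read '1': SHUT → SYNC
read '0': SYNC → SHUT
read '0': SHUT → SPIN
read '1': SPIN → SYNC
read '0': SYNC → SHUT
read '0': SHUT → SPIN
read '0': SPIN → WAIT
End state WAIT is accepting.

Yes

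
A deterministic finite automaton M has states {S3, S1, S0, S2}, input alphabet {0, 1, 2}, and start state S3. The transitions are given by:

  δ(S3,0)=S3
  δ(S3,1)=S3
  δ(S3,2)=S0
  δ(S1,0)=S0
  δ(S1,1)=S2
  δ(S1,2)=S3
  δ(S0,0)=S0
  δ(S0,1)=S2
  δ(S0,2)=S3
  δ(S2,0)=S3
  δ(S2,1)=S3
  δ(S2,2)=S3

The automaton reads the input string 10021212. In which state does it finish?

S0

Trace: S3 -1-> S3 -0-> S3 -0-> S3 -2-> S0 -1-> S2 -2-> S3 -1-> S3 -2-> S0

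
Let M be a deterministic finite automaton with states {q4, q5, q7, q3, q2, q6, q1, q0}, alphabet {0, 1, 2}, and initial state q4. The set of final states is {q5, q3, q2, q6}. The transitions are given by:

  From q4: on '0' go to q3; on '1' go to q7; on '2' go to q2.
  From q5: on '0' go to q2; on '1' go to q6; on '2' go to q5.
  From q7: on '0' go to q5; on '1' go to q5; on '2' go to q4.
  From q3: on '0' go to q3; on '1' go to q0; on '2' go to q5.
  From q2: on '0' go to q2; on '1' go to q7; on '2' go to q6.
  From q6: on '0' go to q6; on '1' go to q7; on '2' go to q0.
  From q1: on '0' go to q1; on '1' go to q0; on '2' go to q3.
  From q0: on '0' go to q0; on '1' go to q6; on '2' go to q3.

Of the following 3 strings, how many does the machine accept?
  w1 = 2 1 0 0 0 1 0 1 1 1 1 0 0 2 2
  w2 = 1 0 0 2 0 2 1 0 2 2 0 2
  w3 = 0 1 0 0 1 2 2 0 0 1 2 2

3

w1: q4 → q2 → q7 → q5 → q2 → q2 → q7 → q5 → q6 → q7 → q5 → q6 → q6 → q6 → q0 → q3  → end q3, accepted
w2: q4 → q7 → q5 → q2 → q6 → q6 → q0 → q6 → q6 → q0 → q3 → q3 → q5  → end q5, accepted
w3: q4 → q3 → q0 → q0 → q0 → q6 → q0 → q3 → q3 → q3 → q0 → q3 → q5  → end q5, accepted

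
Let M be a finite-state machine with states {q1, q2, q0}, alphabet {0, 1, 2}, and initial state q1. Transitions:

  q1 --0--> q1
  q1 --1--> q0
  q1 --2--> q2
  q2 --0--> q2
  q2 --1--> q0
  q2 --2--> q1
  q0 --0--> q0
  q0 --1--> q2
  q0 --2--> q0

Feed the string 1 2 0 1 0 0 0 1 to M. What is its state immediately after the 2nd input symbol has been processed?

q1 → q0 → q0
After 2 symbols: q0.

q0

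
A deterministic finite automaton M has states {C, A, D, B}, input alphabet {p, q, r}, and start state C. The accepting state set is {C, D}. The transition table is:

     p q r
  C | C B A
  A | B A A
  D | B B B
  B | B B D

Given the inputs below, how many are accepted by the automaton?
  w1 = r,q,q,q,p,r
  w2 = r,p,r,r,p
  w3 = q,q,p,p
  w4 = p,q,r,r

w1: Trace: C -r-> A -q-> A -q-> A -q-> A -p-> B -r-> D  → end D, accepted
w2: Trace: C -r-> A -p-> B -r-> D -r-> B -p-> B  → end B, rejected
w3: Trace: C -q-> B -q-> B -p-> B -p-> B  → end B, rejected
w4: Trace: C -p-> C -q-> B -r-> D -r-> B  → end B, rejected

1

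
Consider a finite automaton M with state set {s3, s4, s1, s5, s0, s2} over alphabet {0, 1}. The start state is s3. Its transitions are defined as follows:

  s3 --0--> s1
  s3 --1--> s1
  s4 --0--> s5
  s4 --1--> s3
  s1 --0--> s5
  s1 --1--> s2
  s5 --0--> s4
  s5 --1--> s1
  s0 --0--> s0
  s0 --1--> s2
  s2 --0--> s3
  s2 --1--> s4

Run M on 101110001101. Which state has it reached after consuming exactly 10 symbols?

s2

start at s3
read '1': s3 → s1
read '0': s1 → s5
read '1': s5 → s1
read '1': s1 → s2
read '1': s2 → s4
read '0': s4 → s5
read '0': s5 → s4
read '0': s4 → s5
read '1': s5 → s1
read '1': s1 → s2
After 10 symbols: s2.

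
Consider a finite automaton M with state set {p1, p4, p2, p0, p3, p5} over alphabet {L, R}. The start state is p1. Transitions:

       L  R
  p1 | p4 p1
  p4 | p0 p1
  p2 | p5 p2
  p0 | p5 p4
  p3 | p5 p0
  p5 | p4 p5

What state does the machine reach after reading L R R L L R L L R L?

Trace: p1 -L-> p4 -R-> p1 -R-> p1 -L-> p4 -L-> p0 -R-> p4 -L-> p0 -L-> p5 -R-> p5 -L-> p4

p4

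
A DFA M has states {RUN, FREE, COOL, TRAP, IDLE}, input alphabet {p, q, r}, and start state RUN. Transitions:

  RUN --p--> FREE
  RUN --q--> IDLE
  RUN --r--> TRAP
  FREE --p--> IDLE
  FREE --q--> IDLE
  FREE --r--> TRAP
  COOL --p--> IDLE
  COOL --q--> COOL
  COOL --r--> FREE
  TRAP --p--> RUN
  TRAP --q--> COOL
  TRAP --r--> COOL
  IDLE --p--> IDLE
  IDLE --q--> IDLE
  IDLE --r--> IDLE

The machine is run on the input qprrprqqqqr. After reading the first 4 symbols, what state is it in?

IDLE

start at RUN
read 'q': RUN → IDLE
read 'p': IDLE → IDLE
read 'r': IDLE → IDLE
read 'r': IDLE → IDLE
After 4 symbols: IDLE.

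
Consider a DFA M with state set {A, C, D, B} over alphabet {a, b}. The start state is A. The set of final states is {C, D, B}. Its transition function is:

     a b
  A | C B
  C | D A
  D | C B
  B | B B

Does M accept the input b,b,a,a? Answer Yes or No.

Yes

A → B → B → B → B
End state B is accepting.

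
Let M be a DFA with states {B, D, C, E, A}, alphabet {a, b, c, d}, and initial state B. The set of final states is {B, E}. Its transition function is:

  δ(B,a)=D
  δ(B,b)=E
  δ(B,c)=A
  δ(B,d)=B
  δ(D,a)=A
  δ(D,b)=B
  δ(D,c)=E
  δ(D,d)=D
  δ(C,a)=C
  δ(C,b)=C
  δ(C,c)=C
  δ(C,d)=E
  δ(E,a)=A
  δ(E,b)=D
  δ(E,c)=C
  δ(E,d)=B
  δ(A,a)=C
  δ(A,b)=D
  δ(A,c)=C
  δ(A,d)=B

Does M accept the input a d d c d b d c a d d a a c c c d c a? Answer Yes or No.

No

Trace: B -a-> D -d-> D -d-> D -c-> E -d-> B -b-> E -d-> B -c-> A -a-> C -d-> E -d-> B -a-> D -a-> A -c-> C -c-> C -c-> C -d-> E -c-> C -a-> C
End state C is not accepting.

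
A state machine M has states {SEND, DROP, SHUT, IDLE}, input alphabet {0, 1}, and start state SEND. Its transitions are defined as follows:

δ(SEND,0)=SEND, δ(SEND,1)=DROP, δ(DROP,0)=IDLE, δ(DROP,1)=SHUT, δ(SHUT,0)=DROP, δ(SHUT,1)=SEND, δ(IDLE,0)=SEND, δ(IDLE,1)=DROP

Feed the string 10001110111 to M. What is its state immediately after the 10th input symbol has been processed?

SHUT

start at SEND
read '1': SEND → DROP
read '0': DROP → IDLE
read '0': IDLE → SEND
read '0': SEND → SEND
read '1': SEND → DROP
read '1': DROP → SHUT
read '1': SHUT → SEND
read '0': SEND → SEND
read '1': SEND → DROP
read '1': DROP → SHUT
After 10 symbols: SHUT.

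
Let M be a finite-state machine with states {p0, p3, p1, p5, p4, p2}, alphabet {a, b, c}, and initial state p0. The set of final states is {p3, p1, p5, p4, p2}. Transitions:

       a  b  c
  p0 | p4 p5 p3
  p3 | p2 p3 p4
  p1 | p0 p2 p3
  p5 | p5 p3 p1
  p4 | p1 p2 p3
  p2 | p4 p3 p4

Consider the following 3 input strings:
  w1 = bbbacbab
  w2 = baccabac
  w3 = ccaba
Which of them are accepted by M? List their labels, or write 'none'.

w1, w2, w3

w1: Trace: p0 -b-> p5 -b-> p3 -b-> p3 -a-> p2 -c-> p4 -b-> p2 -a-> p4 -b-> p2  → end p2, accepted
w2: Trace: p0 -b-> p5 -a-> p5 -c-> p1 -c-> p3 -a-> p2 -b-> p3 -a-> p2 -c-> p4  → end p4, accepted
w3: Trace: p0 -c-> p3 -c-> p4 -a-> p1 -b-> p2 -a-> p4  → end p4, accepted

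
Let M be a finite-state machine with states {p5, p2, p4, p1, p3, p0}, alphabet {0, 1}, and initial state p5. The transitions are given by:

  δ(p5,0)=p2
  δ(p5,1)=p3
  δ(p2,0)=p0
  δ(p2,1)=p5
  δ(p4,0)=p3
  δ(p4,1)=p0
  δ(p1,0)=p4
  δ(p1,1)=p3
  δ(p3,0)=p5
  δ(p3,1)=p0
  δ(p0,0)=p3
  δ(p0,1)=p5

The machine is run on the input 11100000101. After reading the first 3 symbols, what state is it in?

p5

Trace: p5 -1-> p3 -1-> p0 -1-> p5
After 3 symbols: p5.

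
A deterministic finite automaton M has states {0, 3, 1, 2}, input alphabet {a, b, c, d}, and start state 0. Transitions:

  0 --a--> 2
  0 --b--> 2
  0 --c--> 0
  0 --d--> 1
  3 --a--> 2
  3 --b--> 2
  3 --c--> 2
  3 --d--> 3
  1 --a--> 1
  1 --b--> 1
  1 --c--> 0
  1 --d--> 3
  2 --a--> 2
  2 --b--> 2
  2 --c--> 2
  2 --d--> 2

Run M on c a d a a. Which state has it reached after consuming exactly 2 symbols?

2

Trace: 0 -c-> 0 -a-> 2
After 2 symbols: 2.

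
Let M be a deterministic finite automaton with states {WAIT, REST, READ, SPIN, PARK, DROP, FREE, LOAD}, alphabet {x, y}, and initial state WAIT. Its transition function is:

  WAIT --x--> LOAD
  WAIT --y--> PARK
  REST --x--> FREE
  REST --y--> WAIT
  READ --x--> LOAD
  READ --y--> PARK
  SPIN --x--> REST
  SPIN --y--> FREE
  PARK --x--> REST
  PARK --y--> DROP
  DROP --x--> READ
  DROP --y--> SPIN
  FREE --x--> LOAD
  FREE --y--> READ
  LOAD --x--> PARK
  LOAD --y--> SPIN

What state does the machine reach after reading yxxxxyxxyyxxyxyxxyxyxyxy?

WAIT → PARK → REST → FREE → LOAD → PARK → DROP → READ → LOAD → SPIN → FREE → LOAD → PARK → DROP → READ → PARK → REST → FREE → READ → LOAD → SPIN → REST → WAIT → LOAD → SPIN

SPIN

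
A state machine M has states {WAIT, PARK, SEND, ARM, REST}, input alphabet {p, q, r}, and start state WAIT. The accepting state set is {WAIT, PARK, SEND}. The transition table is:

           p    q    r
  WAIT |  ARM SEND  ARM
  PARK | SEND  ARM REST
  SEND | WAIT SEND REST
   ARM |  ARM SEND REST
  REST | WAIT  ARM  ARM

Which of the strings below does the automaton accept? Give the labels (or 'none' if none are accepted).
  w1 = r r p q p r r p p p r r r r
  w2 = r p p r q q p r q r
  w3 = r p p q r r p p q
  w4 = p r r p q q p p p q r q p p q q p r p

w3

w1:
  start at WAIT
  read 'r': WAIT → ARM
  read 'r': ARM → REST
  read 'p': REST → WAIT
  read 'q': WAIT → SEND
  read 'p': SEND → WAIT
  read 'r': WAIT → ARM
  read 'r': ARM → REST
  read 'p': REST → WAIT
  read 'p': WAIT → ARM
  read 'p': ARM → ARM
  read 'r': ARM → REST
  read 'r': REST → ARM
  read 'r': ARM → REST
  read 'r': REST → ARM
  end ARM, rejected
w2:
  start at WAIT
  read 'r': WAIT → ARM
  read 'p': ARM → ARM
  read 'p': ARM → ARM
  read 'r': ARM → REST
  read 'q': REST → ARM
  read 'q': ARM → SEND
  read 'p': SEND → WAIT
  read 'r': WAIT → ARM
  read 'q': ARM → SEND
  read 'r': SEND → REST
  end REST, rejected
w3:
  start at WAIT
  read 'r': WAIT → ARM
  read 'p': ARM → ARM
  read 'p': ARM → ARM
  read 'q': ARM → SEND
  read 'r': SEND → REST
  read 'r': REST → ARM
  read 'p': ARM → ARM
  read 'p': ARM → ARM
  read 'q': ARM → SEND
  end SEND, accepted
w4:
  start at WAIT
  read 'p': WAIT → ARM
  read 'r': ARM → REST
  read 'r': REST → ARM
  read 'p': ARM → ARM
  read 'q': ARM → SEND
  read 'q': SEND → SEND
  read 'p': SEND → WAIT
  read 'p': WAIT → ARM
  read 'p': ARM → ARM
  read 'q': ARM → SEND
  read 'r': SEND → REST
  read 'q': REST → ARM
  read 'p': ARM → ARM
  read 'p': ARM → ARM
  read 'q': ARM → SEND
  read 'q': SEND → SEND
  read 'p': SEND → WAIT
  read 'r': WAIT → ARM
  read 'p': ARM → ARM
  end ARM, rejected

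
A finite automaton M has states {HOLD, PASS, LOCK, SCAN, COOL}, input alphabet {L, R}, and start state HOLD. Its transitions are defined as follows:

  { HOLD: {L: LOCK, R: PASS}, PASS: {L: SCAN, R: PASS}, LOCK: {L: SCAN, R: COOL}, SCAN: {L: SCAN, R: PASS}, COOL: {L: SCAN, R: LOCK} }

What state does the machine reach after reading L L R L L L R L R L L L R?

PASS

HOLD → LOCK → SCAN → PASS → SCAN → SCAN → SCAN → PASS → SCAN → PASS → SCAN → SCAN → SCAN → PASS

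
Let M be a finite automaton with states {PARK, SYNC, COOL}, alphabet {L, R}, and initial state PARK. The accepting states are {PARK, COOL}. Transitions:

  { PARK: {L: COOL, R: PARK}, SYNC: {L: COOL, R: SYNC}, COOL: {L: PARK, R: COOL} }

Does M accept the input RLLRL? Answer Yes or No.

Yes

start at PARK
read 'R': PARK → PARK
read 'L': PARK → COOL
read 'L': COOL → PARK
read 'R': PARK → PARK
read 'L': PARK → COOL
End state COOL is accepting.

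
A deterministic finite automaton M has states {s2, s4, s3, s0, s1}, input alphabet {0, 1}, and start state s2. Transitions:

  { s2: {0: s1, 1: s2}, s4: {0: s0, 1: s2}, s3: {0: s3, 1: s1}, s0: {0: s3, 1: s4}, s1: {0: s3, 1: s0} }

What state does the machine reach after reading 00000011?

s0

s2 → s1 → s3 → s3 → s3 → s3 → s3 → s1 → s0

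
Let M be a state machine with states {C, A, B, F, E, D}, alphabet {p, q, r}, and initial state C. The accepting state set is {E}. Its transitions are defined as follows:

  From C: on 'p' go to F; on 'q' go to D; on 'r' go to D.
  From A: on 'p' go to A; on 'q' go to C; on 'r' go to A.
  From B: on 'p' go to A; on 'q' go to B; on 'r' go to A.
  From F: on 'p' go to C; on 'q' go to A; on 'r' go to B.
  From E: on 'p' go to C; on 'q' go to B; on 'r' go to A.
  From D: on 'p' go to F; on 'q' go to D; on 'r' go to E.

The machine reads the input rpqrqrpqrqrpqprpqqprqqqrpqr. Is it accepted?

Trace: C -r-> D -p-> F -q-> A -r-> A -q-> C -r-> D -p-> F -q-> A -r-> A -q-> C -r-> D -p-> F -q-> A -p-> A -r-> A -p-> A -q-> C -q-> D -p-> F -r-> B -q-> B -q-> B -q-> B -r-> A -p-> A -q-> C -r-> D
End state D is not accepting.

No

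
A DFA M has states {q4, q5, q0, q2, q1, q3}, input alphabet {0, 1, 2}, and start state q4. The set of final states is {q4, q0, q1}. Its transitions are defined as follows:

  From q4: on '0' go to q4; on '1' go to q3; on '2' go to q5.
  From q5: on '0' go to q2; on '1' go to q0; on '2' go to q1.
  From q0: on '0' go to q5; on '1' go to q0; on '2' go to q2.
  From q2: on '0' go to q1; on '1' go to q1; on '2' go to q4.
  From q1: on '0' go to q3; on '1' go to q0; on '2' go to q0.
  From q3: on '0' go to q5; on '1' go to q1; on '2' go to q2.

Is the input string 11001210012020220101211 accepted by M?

Yes

Trace: q4 -1-> q3 -1-> q1 -0-> q3 -0-> q5 -1-> q0 -2-> q2 -1-> q1 -0-> q3 -0-> q5 -1-> q0 -2-> q2 -0-> q1 -2-> q0 -0-> q5 -2-> q1 -2-> q0 -0-> q5 -1-> q0 -0-> q5 -1-> q0 -2-> q2 -1-> q1 -1-> q0
End state q0 is accepting.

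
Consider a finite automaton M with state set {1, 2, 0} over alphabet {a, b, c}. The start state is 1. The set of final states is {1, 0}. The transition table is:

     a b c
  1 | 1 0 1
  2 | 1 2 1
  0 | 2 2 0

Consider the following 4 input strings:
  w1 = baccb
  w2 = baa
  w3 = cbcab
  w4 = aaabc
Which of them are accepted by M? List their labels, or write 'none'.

w1:
  start at 1
  read 'b': 1 → 0
  read 'a': 0 → 2
  read 'c': 2 → 1
  read 'c': 1 → 1
  read 'b': 1 → 0
  end 0, accepted
w2:
  start at 1
  read 'b': 1 → 0
  read 'a': 0 → 2
  read 'a': 2 → 1
  end 1, accepted
w3:
  start at 1
  read 'c': 1 → 1
  read 'b': 1 → 0
  read 'c': 0 → 0
  read 'a': 0 → 2
  read 'b': 2 → 2
  end 2, rejected
w4:
  start at 1
  read 'a': 1 → 1
  read 'a': 1 → 1
  read 'a': 1 → 1
  read 'b': 1 → 0
  read 'c': 0 → 0
  end 0, accepted

w1, w2, w4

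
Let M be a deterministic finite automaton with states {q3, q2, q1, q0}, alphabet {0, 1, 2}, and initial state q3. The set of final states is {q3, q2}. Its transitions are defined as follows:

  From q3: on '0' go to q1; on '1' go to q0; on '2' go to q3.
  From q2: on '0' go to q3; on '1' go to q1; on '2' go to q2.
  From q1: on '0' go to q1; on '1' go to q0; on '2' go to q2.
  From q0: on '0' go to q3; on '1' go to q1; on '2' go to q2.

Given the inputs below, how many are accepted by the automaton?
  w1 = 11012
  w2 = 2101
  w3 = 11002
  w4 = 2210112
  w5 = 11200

3

w1: q3 → q0 → q1 → q1 → q0 → q2  → end q2, accepted
w2: q3 → q3 → q0 → q3 → q0  → end q0, rejected
w3: q3 → q0 → q1 → q1 → q1 → q2  → end q2, accepted
w4: q3 → q3 → q3 → q0 → q3 → q0 → q1 → q2  → end q2, accepted
w5: q3 → q0 → q1 → q2 → q3 → q1  → end q1, rejected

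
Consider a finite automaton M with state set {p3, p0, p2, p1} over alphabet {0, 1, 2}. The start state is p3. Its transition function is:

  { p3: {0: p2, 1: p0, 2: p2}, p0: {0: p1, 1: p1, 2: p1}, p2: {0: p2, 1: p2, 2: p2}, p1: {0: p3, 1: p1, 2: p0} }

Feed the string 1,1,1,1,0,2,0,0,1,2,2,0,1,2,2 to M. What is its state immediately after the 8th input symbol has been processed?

p2

start at p3
read '1': p3 → p0
read '1': p0 → p1
read '1': p1 → p1
read '1': p1 → p1
read '0': p1 → p3
read '2': p3 → p2
read '0': p2 → p2
read '0': p2 → p2
After 8 symbols: p2.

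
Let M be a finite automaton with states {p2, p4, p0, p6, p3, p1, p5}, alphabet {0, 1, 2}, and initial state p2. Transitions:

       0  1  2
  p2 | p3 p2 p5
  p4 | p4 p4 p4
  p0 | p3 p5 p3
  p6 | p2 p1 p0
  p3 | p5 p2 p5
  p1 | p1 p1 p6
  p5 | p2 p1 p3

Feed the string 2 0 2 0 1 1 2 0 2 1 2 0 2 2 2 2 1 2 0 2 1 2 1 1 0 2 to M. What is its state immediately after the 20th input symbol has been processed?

p5

Trace: p2 -2-> p5 -0-> p2 -2-> p5 -0-> p2 -1-> p2 -1-> p2 -2-> p5 -0-> p2 -2-> p5 -1-> p1 -2-> p6 -0-> p2 -2-> p5 -2-> p3 -2-> p5 -2-> p3 -1-> p2 -2-> p5 -0-> p2 -2-> p5
After 20 symbols: p5.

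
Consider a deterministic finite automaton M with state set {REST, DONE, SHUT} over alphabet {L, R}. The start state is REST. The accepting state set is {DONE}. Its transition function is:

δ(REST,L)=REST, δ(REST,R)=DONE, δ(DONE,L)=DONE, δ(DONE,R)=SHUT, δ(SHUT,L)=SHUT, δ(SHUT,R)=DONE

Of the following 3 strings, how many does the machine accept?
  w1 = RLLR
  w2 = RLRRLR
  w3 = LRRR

w1: REST → DONE → DONE → DONE → SHUT  → end SHUT, rejected
w2: REST → DONE → DONE → SHUT → DONE → DONE → SHUT  → end SHUT, rejected
w3: REST → REST → DONE → SHUT → DONE  → end DONE, accepted

1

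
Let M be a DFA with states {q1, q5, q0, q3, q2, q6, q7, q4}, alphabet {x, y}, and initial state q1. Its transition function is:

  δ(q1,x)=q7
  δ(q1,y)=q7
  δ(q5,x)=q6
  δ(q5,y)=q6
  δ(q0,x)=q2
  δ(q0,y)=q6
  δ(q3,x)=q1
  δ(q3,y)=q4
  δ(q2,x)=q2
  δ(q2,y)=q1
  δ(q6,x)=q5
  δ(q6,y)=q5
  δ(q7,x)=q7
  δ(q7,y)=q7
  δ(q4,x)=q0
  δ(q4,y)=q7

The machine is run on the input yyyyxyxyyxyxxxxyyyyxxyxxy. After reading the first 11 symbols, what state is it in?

q7

Trace: q1 -y-> q7 -y-> q7 -y-> q7 -y-> q7 -x-> q7 -y-> q7 -x-> q7 -y-> q7 -y-> q7 -x-> q7 -y-> q7
After 11 symbols: q7.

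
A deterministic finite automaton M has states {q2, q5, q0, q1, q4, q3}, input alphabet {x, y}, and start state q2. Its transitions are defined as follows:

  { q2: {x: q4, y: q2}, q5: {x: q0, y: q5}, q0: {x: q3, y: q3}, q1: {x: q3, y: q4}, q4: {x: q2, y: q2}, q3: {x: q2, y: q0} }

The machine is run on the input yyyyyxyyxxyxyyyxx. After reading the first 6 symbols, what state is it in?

start at q2
read 'y': q2 → q2
read 'y': q2 → q2
read 'y': q2 → q2
read 'y': q2 → q2
read 'y': q2 → q2
read 'x': q2 → q4
After 6 symbols: q4.

q4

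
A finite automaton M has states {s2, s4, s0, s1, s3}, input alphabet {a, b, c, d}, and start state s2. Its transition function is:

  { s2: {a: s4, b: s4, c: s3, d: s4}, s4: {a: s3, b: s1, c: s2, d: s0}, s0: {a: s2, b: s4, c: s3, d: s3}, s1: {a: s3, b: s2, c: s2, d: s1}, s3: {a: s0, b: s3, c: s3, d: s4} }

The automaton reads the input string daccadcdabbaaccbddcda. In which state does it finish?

Trace: s2 -d-> s4 -a-> s3 -c-> s3 -c-> s3 -a-> s0 -d-> s3 -c-> s3 -d-> s4 -a-> s3 -b-> s3 -b-> s3 -a-> s0 -a-> s2 -c-> s3 -c-> s3 -b-> s3 -d-> s4 -d-> s0 -c-> s3 -d-> s4 -a-> s3

s3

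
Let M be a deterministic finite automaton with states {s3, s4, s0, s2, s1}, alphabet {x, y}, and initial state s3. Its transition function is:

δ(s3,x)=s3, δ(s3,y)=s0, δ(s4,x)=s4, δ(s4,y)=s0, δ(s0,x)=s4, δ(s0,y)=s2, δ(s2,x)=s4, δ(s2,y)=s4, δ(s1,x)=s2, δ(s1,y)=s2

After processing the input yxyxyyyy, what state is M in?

s0

Trace: s3 -y-> s0 -x-> s4 -y-> s0 -x-> s4 -y-> s0 -y-> s2 -y-> s4 -y-> s0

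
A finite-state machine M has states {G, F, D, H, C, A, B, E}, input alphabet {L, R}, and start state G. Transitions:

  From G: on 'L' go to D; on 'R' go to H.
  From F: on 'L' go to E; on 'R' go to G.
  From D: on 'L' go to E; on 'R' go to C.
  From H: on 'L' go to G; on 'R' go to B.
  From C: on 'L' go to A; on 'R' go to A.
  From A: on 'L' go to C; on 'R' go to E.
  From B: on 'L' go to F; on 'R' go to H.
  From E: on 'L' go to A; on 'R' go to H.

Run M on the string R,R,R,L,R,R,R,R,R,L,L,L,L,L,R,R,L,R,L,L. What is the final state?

C

Trace: G -R-> H -R-> B -R-> H -L-> G -R-> H -R-> B -R-> H -R-> B -R-> H -L-> G -L-> D -L-> E -L-> A -L-> C -R-> A -R-> E -L-> A -R-> E -L-> A -L-> C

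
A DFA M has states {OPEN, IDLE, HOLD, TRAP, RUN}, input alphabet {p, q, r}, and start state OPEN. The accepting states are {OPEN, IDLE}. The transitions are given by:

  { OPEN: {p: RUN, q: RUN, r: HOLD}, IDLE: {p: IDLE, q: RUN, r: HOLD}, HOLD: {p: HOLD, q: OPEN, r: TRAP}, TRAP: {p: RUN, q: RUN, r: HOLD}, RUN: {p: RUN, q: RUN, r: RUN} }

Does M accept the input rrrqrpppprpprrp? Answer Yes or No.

OPEN → HOLD → TRAP → HOLD → OPEN → HOLD → HOLD → HOLD → HOLD → HOLD → TRAP → RUN → RUN → RUN → RUN → RUN
End state RUN is not accepting.

No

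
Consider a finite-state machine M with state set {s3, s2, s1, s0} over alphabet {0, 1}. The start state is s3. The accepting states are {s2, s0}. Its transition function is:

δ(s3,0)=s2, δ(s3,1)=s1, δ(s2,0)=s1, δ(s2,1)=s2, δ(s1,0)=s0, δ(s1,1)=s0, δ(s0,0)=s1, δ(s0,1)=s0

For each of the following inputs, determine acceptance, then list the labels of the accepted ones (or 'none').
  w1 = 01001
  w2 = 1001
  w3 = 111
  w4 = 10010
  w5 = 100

w1: Trace: s3 -0-> s2 -1-> s2 -0-> s1 -0-> s0 -1-> s0  → end s0, accepted
w2: Trace: s3 -1-> s1 -0-> s0 -0-> s1 -1-> s0  → end s0, accepted
w3: Trace: s3 -1-> s1 -1-> s0 -1-> s0  → end s0, accepted
w4: Trace: s3 -1-> s1 -0-> s0 -0-> s1 -1-> s0 -0-> s1  → end s1, rejected
w5: Trace: s3 -1-> s1 -0-> s0 -0-> s1  → end s1, rejected

w1, w2, w3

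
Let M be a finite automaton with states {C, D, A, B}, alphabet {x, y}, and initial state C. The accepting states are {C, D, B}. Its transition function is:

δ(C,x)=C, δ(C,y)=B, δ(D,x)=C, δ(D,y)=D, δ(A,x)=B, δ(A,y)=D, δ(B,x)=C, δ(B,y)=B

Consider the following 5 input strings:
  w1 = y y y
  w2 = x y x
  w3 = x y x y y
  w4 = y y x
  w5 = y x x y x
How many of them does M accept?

5

w1: C → B → B → B  → end B, accepted
w2: C → C → B → C  → end C, accepted
w3: C → C → B → C → B → B  → end B, accepted
w4: C → B → B → C  → end C, accepted
w5: C → B → C → C → B → C  → end C, accepted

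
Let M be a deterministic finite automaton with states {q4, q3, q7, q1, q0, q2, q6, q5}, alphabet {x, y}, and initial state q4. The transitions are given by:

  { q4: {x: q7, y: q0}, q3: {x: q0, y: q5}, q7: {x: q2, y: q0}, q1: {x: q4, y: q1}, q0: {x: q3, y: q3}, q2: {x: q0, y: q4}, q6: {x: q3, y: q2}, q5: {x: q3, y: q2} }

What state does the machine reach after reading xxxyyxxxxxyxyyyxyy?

q4 → q7 → q2 → q0 → q3 → q5 → q3 → q0 → q3 → q0 → q3 → q5 → q3 → q5 → q2 → q4 → q7 → q0 → q3

q3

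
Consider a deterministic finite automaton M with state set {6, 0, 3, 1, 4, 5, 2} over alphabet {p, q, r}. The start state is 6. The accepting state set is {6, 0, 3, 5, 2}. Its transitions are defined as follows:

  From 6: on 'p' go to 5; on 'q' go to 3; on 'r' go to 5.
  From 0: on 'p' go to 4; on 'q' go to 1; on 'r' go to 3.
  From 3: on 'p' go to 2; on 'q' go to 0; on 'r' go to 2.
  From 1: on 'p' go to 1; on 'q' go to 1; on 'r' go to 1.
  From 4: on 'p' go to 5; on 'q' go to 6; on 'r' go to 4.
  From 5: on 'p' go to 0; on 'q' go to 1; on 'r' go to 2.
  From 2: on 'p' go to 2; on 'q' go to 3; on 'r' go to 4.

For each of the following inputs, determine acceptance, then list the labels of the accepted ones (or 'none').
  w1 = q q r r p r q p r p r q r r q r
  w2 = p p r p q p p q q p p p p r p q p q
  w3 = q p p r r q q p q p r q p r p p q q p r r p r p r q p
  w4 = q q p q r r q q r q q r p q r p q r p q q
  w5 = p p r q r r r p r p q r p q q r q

w1, w3, w5

w1: 6 → 3 → 0 → 3 → 2 → 2 → 4 → 6 → 5 → 2 → 2 → 4 → 6 → 5 → 2 → 3 → 2  → end 2, accepted
w2: 6 → 5 → 0 → 3 → 2 → 3 → 2 → 2 → 3 → 0 → 4 → 5 → 0 → 4 → 4 → 5 → 1 → 1 → 1  → end 1, rejected
w3: 6 → 3 → 2 → 2 → 4 → 4 → 6 → 3 → 2 → 3 → 2 → 4 → 6 → 5 → 2 → 2 → 2 → 3 → 0 → 4 → 4 → 4 → 5 → 2 → 2 → 4 → 6 → 5  → end 5, accepted
w4: 6 → 3 → 0 → 4 → 6 → 5 → 2 → 3 → 0 → 3 → 0 → 1 → 1 → 1 → 1 → 1 → 1 → 1 → 1 → 1 → 1 → 1  → end 1, rejected
w5: 6 → 5 → 0 → 3 → 0 → 3 → 2 → 4 → 5 → 2 → 2 → 3 → 2 → 2 → 3 → 0 → 3 → 0  → end 0, accepted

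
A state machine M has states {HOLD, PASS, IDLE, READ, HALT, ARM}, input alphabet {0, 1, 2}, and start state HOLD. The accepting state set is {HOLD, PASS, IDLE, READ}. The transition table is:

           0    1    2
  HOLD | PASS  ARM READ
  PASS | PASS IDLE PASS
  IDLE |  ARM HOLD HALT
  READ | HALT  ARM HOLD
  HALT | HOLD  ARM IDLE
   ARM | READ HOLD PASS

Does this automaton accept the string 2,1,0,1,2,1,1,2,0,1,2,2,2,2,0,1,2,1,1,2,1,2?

Yes

HOLD → READ → ARM → READ → ARM → PASS → IDLE → HOLD → READ → HALT → ARM → PASS → PASS → PASS → PASS → PASS → IDLE → HALT → ARM → HOLD → READ → ARM → PASS
End state PASS is accepting.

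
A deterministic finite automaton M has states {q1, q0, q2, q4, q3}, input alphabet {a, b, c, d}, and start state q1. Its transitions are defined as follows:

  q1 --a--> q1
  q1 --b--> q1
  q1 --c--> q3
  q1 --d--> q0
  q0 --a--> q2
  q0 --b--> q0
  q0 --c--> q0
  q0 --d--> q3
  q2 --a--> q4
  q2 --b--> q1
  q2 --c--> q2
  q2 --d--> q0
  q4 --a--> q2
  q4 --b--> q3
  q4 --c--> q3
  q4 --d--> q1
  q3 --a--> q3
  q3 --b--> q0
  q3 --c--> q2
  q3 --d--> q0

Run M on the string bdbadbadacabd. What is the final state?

start at q1
read 'b': q1 → q1
read 'd': q1 → q0
read 'b': q0 → q0
read 'a': q0 → q2
read 'd': q2 → q0
read 'b': q0 → q0
read 'a': q0 → q2
read 'd': q2 → q0
read 'a': q0 → q2
read 'c': q2 → q2
read 'a': q2 → q4
read 'b': q4 → q3
read 'd': q3 → q0

q0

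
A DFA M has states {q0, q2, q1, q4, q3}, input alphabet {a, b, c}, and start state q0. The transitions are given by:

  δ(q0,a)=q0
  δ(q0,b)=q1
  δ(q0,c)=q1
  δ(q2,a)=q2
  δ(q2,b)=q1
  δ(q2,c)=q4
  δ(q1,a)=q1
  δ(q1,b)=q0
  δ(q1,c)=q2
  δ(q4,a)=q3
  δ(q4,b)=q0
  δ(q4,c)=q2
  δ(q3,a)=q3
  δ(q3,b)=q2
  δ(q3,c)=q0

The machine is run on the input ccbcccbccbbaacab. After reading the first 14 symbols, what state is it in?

Trace: q0 -c-> q1 -c-> q2 -b-> q1 -c-> q2 -c-> q4 -c-> q2 -b-> q1 -c-> q2 -c-> q4 -b-> q0 -b-> q1 -a-> q1 -a-> q1 -c-> q2
After 14 symbols: q2.

q2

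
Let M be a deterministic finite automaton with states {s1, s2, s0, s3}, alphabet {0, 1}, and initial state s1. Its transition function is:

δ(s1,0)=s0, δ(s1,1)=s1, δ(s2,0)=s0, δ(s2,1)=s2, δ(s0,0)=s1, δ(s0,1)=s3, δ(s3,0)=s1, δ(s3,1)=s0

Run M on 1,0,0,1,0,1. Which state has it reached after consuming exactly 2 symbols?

s0

start at s1
read '1': s1 → s1
read '0': s1 → s0
After 2 symbols: s0.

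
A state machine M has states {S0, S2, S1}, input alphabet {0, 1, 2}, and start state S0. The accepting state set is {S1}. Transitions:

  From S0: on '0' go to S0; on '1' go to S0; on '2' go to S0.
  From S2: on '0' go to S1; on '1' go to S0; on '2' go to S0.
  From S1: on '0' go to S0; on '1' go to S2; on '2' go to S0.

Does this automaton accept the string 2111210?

No

S0 → S0 → S0 → S0 → S0 → S0 → S0 → S0
End state S0 is not accepting.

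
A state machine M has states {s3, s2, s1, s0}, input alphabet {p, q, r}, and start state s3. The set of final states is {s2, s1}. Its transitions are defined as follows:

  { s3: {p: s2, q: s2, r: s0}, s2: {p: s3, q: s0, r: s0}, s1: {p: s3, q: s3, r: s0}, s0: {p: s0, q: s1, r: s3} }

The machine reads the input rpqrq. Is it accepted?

start at s3
read 'r': s3 → s0
read 'p': s0 → s0
read 'q': s0 → s1
read 'r': s1 → s0
read 'q': s0 → s1
End state s1 is accepting.

Yes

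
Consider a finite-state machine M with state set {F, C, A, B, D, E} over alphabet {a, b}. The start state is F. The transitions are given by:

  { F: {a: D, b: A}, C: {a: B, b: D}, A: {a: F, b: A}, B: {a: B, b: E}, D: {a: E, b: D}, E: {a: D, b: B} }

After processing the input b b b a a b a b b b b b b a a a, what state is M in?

D

start at F
read 'b': F → A
read 'b': A → A
read 'b': A → A
read 'a': A → F
read 'a': F → D
read 'b': D → D
read 'a': D → E
read 'b': E → B
read 'b': B → E
read 'b': E → B
read 'b': B → E
read 'b': E → B
read 'b': B → E
read 'a': E → D
read 'a': D → E
read 'a': E → D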